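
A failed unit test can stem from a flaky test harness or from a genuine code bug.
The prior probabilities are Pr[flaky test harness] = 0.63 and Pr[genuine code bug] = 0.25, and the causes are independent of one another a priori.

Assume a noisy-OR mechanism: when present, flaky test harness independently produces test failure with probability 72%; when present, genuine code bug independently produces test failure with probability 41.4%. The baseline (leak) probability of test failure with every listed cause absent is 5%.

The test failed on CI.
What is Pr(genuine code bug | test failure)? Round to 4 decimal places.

Under noisy-OR, P(test failure | causes) = 1 − (1−0.05)·∏(1−qᵢ) over the active causes.
Enumerate the 4 (flaky test harness, genuine code bug) configurations and weight by the priors:
  P(test failure) = 0.05·0.37·0.75 + 0.4433·0.37·0.25 + 0.734·0.63·0.75 + 0.844124·0.63·0.25
        = 0.013875 + 0.041005 + 0.346815 + 0.132950 = 0.534645
Configurations with genuine code bug contribute 0.173955, so
  P(genuine code bug | test failure) = 0.173955 / 0.534645 ≈ 0.3254

Pr(genuine code bug | test failure) ≈ 0.3254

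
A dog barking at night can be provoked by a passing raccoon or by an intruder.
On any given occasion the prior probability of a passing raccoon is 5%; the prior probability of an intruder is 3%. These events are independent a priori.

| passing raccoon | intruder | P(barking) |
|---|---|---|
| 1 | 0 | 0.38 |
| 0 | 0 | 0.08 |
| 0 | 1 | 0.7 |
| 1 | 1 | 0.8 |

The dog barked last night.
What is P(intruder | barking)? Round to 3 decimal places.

P(barking) = 0.08·0.95·0.97 + 0.7·0.95·0.03 + 0.38·0.05·0.97 + 0.8·0.05·0.03 = 0.073720 + 0.019950 + 0.018430 + 0.001200 = 0.113300
The intruder-present share is 0.019950 + 0.001200 = 0.021150.
P(intruder | barking) = 0.021150 / 0.113300 ≈ 0.187

P(intruder | barking) ≈ 0.187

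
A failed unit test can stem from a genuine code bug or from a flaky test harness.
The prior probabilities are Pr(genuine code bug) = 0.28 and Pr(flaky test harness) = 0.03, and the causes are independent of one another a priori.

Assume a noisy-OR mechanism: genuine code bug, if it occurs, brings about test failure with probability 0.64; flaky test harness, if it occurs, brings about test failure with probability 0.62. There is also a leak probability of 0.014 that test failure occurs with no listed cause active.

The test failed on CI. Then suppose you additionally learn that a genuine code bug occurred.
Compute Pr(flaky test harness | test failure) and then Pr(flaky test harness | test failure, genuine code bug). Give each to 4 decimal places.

Under noisy-OR, P(test failure | causes) = 1 − (1−0.014)·∏(1−qᵢ) over the active causes.
By total probability over the 4 (genuine code bug, flaky test harness) configurations:
  P(test failure) = 0.014*0.72*0.97 + 0.62532*0.72*0.03 + 0.64504*0.28*0.97 + 0.865115*0.28*0.03
        = 0.009778 + 0.013507 + 0.175193 + 0.007267 = 0.205745
Keeping only the flaky test harness-present terms gives 0.020774, so
  P(flaky test harness | test failure) = 0.020774 / 0.205745 ≈ 0.1010

Now condition on the additional information:
Enumerate both values of flaky test harness and weight by the priors:
  P(test failure | genuine code bug) = 0.64504×0.97 + 0.865115×0.03
        = 0.625689 + 0.025953 = 0.651642
Keeping only the flaky test harness-present terms gives 0.025953, so
  P(flaky test harness | test failure, genuine code bug) = 0.025953 / 0.651642 ≈ 0.0398
This is intercausal reasoning (explaining away): once genuine code bug accounts for the test failure, flaky test harness becomes less likely.

Pr(flaky test harness | test failure) ≈ 0.1010; Pr(flaky test harness | test failure, genuine code bug) ≈ 0.0398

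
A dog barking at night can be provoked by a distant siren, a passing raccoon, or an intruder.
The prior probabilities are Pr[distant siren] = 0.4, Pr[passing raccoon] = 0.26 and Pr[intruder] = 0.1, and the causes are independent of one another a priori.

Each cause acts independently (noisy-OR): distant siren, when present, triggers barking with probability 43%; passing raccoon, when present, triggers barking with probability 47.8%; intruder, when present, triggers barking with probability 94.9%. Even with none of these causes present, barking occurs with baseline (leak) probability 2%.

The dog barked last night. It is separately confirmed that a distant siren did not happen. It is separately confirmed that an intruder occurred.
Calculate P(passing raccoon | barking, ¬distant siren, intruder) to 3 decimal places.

P(passing raccoon | barking, ¬distant siren, intruder) ≈ 0.265

Under noisy-OR, P(barking | causes) = 1 − (1−0.02)·∏(1−qᵢ) over the active causes.
For the numerator, keep only passing raccoon=true terms: 0.97391×0.26 = 0.253217
Denominator P(barking | ¬distant siren, intruder): 0.95002×0.74 + 0.97391×0.26 = 0.956232
P(passing raccoon | barking, ¬distant siren, intruder) = 0.253217/0.956232 ≈ 0.265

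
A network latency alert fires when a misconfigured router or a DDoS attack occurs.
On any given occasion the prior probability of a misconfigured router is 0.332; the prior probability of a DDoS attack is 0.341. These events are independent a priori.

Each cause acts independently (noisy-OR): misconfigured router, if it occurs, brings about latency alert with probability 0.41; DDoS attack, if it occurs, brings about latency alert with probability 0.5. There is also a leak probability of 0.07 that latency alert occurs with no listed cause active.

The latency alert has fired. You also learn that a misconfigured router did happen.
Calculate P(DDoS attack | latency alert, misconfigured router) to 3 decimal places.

Under noisy-OR, P(latency alert | causes) = 1 − (1−0.07)·∏(1−qᵢ) over the active causes.
For the numerator, keep only DDoS attack=true terms: 0.72565×0.341 = 0.247447
The normalizing constant is 0.4513×0.659 + 0.72565×0.341 = 0.544854
P(DDoS attack | latency alert, misconfigured router) = 0.247447/0.544854 ≈ 0.454

P(DDoS attack | latency alert, misconfigured router) ≈ 0.454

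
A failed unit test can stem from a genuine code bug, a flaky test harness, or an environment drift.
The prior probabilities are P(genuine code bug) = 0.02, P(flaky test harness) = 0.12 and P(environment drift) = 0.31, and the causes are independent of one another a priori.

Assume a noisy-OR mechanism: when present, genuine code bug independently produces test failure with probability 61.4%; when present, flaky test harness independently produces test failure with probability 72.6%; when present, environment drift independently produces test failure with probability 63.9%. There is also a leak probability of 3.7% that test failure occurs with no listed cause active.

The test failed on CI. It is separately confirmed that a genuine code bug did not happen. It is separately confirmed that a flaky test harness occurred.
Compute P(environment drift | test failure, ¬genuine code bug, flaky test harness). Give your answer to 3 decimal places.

Under noisy-OR, P(test failure | causes) = 1 − (1−0.037)·∏(1−qᵢ) over the active causes.
Enumerate both values of environment drift and weight by the priors:
  P(test failure | ¬genuine code bug, flaky test harness) = 0.736138×0.69 + 0.904746×0.31
        = 0.507935 + 0.280471 = 0.788406
Configurations with environment drift contribute 0.280471, so
  P(environment drift | test failure, ¬genuine code bug, flaky test harness) = 0.280471 / 0.788406 ≈ 0.356

P(environment drift | test failure, ¬genuine code bug, flaky test harness) ≈ 0.356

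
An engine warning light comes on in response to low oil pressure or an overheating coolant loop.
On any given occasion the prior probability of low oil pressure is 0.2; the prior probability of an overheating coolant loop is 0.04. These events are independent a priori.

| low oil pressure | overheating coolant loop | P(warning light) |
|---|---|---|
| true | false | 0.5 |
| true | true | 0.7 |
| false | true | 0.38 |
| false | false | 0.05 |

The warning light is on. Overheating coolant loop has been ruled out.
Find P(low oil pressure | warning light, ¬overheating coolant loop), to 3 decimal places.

P(low oil pressure | warning light, ¬overheating coolant loop) ≈ 0.714

Weight on low oil pressure=true, given the evidence: 0.5·0.2 = 0.100000
Normalizer over all consistent configurations: 0.05·0.8 + 0.5·0.2 = 0.140000
P(low oil pressure | warning light, ¬overheating coolant loop) = 0.100000/0.140000 ≈ 0.714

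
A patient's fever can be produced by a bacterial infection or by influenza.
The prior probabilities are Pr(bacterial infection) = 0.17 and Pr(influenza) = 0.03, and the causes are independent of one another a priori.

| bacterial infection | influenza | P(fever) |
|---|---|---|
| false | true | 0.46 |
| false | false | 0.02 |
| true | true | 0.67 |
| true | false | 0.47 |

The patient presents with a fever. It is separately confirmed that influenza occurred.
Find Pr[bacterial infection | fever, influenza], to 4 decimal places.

Pr[bacterial infection | fever, influenza] ≈ 0.2298

P(fever | influenza) = 0.46·0.83 + 0.67·0.17 = 0.381800 + 0.113900 = 0.495700
Of this, 0.113900 comes from 0.67·0.17 (the bacterial infection=true cases).
P(bacterial infection | fever, influenza) = 0.113900 / 0.495700 ≈ 0.2298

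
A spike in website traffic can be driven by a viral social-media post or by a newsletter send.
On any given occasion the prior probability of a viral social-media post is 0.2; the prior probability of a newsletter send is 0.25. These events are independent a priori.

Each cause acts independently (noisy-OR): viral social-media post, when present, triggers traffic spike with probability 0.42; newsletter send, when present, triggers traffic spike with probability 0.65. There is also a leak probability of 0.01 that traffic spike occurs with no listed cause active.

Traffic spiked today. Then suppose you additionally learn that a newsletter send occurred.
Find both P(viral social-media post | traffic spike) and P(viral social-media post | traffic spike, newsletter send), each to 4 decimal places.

Under noisy-OR, P(traffic spike | causes) = 1 − (1−0.01)·∏(1−qᵢ) over the active causes.
P(traffic spike) = 0.01×0.8×0.75 + 0.6535×0.8×0.25 + 0.4258×0.2×0.75 + 0.79903×0.2×0.25 = 0.006000 + 0.130700 + 0.063870 + 0.039952 = 0.240522
Restricting to configurations with viral social-media post present: 0.063870 + 0.039952 = 0.103822.
So P(viral social-media post | traffic spike) = 0.103822/0.240522 ≈ 0.4317.

Now also conditioning on newsletter send=true:
P(traffic spike | newsletter send) = 0.6535×0.8 + 0.79903×0.2 = 0.522800 + 0.159806 = 0.682606
Restricting to configurations with viral social-media post present: 0.79903×0.2 = 0.159806.
So P(viral social-media post | traffic spike, newsletter send) = 0.159806/0.682606 ≈ 0.2341.

P(viral social-media post | traffic spike) ≈ 0.4317; P(viral social-media post | traffic spike, newsletter send) ≈ 0.2341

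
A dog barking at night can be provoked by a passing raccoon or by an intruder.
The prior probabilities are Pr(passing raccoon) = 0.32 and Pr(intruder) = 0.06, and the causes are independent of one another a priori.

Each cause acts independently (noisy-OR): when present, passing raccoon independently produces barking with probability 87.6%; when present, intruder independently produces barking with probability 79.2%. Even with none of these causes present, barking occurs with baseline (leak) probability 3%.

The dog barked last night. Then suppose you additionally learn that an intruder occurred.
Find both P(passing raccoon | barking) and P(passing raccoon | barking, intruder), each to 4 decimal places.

P(passing raccoon | barking) ≈ 0.8456; P(passing raccoon | barking, intruder) ≈ 0.3650

Under noisy-OR, P(barking | causes) = 1 − (1−0.03)·∏(1−qᵢ) over the active causes.
Enumerate the 4 (passing raccoon, intruder) configurations and weight by the priors:
  P(barking) = 0.03×0.68×0.94 + 0.79824×0.68×0.06 + 0.87972×0.32×0.94 + 0.974982×0.32×0.06
        = 0.019176 + 0.032568 + 0.264620 + 0.018720 = 0.335084
The terms with passing raccoon present sum to 0.283340, so
  P(passing raccoon | barking) = 0.283340 / 0.335084 ≈ 0.8456

Now condition on the additional information:
P(barking | intruder) = 0.79824×0.68 + 0.974982×0.32 = 0.542803 + 0.311994 = 0.854797
Of this, 0.311994 comes from 0.974982×0.32 (the passing raccoon=true cases).
So P(passing raccoon | barking, intruder) = 0.311994/0.854797 ≈ 0.3650.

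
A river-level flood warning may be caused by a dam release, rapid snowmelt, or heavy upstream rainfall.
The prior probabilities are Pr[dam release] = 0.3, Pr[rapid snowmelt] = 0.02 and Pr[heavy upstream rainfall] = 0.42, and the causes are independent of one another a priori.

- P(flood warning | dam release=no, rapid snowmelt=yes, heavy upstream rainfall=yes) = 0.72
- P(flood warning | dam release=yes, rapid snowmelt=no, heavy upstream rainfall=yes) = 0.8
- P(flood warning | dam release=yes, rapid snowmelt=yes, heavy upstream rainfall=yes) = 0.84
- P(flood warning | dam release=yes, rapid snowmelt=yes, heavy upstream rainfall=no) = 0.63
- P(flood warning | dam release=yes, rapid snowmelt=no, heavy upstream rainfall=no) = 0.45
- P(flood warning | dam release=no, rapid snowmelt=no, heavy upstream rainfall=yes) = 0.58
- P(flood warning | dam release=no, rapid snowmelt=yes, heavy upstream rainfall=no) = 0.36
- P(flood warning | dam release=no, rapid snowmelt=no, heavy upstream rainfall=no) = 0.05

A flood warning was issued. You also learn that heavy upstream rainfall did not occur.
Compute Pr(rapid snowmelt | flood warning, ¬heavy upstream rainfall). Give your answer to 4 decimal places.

Weight on rapid snowmelt=true, given the evidence: 0.005040 + 0.003780 = 0.008820
Normalizer over all consistent configurations: 0.05*0.7*0.98 + 0.36*0.7*0.02 + 0.45*0.3*0.98 + 0.63*0.3*0.02 = 0.175420
P(rapid snowmelt | flood warning, ¬heavy upstream rainfall) = 0.008820/0.175420 ≈ 0.0503

Pr(rapid snowmelt | flood warning, ¬heavy upstream rainfall) ≈ 0.0503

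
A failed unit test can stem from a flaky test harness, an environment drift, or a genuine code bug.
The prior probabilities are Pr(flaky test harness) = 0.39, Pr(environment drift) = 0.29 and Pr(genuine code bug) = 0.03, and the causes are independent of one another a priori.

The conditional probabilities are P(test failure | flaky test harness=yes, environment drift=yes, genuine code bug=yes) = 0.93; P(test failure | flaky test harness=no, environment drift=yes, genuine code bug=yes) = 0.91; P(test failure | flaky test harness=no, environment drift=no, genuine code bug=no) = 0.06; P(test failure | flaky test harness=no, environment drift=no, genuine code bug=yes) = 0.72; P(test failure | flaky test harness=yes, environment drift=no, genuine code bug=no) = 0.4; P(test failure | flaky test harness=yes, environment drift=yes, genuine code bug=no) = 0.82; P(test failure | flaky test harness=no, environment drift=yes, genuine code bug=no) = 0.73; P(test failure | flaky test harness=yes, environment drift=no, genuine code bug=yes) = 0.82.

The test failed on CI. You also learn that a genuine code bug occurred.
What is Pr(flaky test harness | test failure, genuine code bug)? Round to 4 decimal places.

Weight on flaky test harness=true, given the evidence: 0.227058 + 0.105183 = 0.332241
The normalizing constant is 0.72×0.61×0.71 + 0.91×0.61×0.29 + 0.82×0.39×0.71 + 0.93×0.39×0.29 = 0.805052
Posterior = 0.332241 / 0.805052 ≈ 0.4127

Pr(flaky test harness | test failure, genuine code bug) ≈ 0.4127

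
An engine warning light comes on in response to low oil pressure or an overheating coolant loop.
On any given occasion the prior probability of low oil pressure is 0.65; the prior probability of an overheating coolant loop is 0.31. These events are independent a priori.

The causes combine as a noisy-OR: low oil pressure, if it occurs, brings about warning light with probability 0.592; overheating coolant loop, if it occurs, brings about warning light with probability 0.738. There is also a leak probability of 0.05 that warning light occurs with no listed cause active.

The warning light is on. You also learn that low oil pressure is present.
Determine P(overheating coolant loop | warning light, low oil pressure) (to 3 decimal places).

Under noisy-OR, P(warning light | causes) = 1 − (1−0.05)·∏(1−qᵢ) over the active causes.
P(warning light | low oil pressure) = 0.6124·0.69 + 0.898449·0.31 = 0.422556 + 0.278519 = 0.701075
The overheating coolant loop-present share is 0.898449·0.31 = 0.278519.
P(overheating coolant loop | warning light, low oil pressure) = 0.278519 / 0.701075 ≈ 0.397

P(overheating coolant loop | warning light, low oil pressure) ≈ 0.397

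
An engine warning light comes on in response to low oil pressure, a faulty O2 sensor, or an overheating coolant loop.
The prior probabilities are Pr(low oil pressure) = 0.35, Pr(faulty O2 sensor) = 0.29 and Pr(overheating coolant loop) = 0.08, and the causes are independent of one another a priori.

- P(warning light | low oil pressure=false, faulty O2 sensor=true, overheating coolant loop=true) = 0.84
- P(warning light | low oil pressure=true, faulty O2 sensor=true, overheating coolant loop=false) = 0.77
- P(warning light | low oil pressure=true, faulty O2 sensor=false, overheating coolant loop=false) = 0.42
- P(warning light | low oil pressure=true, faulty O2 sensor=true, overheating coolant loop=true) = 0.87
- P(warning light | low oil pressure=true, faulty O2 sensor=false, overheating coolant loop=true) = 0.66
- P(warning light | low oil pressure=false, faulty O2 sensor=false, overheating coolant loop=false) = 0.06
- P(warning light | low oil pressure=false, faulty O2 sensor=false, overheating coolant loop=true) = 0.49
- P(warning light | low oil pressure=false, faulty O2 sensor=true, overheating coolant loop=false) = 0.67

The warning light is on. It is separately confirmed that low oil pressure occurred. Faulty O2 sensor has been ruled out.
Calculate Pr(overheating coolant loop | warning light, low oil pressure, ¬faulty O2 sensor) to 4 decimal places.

Pr(overheating coolant loop | warning light, low oil pressure, ¬faulty O2 sensor) ≈ 0.1202

By total probability over both values of overheating coolant loop:
  P(warning light | low oil pressure, ¬faulty O2 sensor) = 0.42*0.92 + 0.66*0.08
        = 0.386400 + 0.052800 = 0.439200
Keeping only the overheating coolant loop-present terms gives 0.052800, so
  P(overheating coolant loop | warning light, low oil pressure, ¬faulty O2 sensor) = 0.052800 / 0.439200 ≈ 0.1202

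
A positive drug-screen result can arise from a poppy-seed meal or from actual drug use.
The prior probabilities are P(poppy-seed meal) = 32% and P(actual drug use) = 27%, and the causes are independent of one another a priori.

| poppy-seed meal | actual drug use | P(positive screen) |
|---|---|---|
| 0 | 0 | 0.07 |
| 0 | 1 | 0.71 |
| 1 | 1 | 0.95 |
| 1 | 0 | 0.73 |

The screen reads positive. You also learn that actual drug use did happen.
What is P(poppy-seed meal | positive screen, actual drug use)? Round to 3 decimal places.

P(poppy-seed meal | positive screen, actual drug use) ≈ 0.386

P(positive screen | actual drug use) = 0.71×0.68 + 0.95×0.32 = 0.482800 + 0.304000 = 0.786800
Restricting to configurations with poppy-seed meal present: 0.95×0.32 = 0.304000.
P(poppy-seed meal | positive screen, actual drug use) = 0.304000 / 0.786800 ≈ 0.386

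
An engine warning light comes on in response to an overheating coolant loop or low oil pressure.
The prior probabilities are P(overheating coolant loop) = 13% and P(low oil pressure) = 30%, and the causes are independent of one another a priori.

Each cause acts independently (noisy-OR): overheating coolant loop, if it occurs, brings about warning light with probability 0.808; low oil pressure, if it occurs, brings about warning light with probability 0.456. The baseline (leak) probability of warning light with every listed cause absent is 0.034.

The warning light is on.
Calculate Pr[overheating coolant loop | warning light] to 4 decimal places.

Under noisy-OR, P(warning light | causes) = 1 − (1−0.034)·∏(1−qᵢ) over the active causes.
Enumerate the 4 (overheating coolant loop, low oil pressure) configurations and weight by the priors:
  P(warning light) = 0.034*0.87*0.7 + 0.474496*0.87*0.3 + 0.814528*0.13*0.7 + 0.899103*0.13*0.3
        = 0.020706 + 0.123843 + 0.074122 + 0.035065 = 0.253736
Keeping only the overheating coolant loop-present terms gives 0.109187, so
  P(overheating coolant loop | warning light) = 0.109187 / 0.253736 ≈ 0.4303

Pr[overheating coolant loop | warning light] ≈ 0.4303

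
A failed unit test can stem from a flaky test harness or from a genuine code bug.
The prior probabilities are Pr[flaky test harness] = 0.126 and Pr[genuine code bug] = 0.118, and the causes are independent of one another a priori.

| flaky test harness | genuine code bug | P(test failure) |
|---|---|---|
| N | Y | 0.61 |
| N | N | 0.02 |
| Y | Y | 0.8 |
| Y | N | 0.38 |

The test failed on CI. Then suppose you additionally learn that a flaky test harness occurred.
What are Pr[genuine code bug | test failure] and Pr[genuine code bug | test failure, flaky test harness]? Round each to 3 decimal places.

P(test failure) = 0.02×0.874×0.882 + 0.61×0.874×0.118 + 0.38×0.126×0.882 + 0.8×0.126×0.118 = 0.015417 + 0.062911 + 0.042230 + 0.011894 = 0.132452
The genuine code bug-present share is 0.062911 + 0.011894 = 0.074805.
Hence the posterior is 0.074805/0.132452 ≈ 0.565.

Now also conditioning on flaky test harness=true:
P(test failure | flaky test harness) = 0.38×0.882 + 0.8×0.118 = 0.335160 + 0.094400 = 0.429560
Restricting to configurations with genuine code bug present: 0.8×0.118 = 0.094400.
Hence the posterior is 0.094400/0.429560 ≈ 0.220.
This is intercausal reasoning (explaining away): once flaky test harness accounts for the test failure, genuine code bug becomes less likely.

Pr[genuine code bug | test failure] ≈ 0.565; Pr[genuine code bug | test failure, flaky test harness] ≈ 0.220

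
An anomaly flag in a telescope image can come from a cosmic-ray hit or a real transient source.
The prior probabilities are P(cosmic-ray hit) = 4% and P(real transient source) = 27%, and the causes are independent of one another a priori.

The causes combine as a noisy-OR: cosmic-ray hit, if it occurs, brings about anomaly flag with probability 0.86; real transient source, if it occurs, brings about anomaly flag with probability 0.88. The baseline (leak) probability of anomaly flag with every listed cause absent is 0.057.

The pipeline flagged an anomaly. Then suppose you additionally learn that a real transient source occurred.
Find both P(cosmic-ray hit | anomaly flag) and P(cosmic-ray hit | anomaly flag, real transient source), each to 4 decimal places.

Under noisy-OR, P(anomaly flag | causes) = 1 − (1−0.057)·∏(1−qᵢ) over the active causes.
By total probability over the 4 (cosmic-ray hit, real transient source) configurations:
  P(anomaly flag) = 0.057·0.96·0.73 + 0.88684·0.96·0.27 + 0.86798·0.04·0.73 + 0.984158·0.04·0.27
        = 0.039946 + 0.229869 + 0.025345 + 0.010629 = 0.305789
The terms with cosmic-ray hit present sum to 0.035974, so
  P(cosmic-ray hit | anomaly flag) = 0.035974 / 0.305789 ≈ 0.1176

Now also conditioning on real transient source=true:
Weight on cosmic-ray hit=true, given the evidence: 0.984158×0.04 = 0.039366
Normalizer over all consistent configurations: 0.88684×0.96 + 0.984158×0.04 = 0.890732
P(cosmic-ray hit | anomaly flag, real transient source) = 0.039366/0.890732 ≈ 0.0442
Conditioning on real transient source lowers the posterior on cosmic-ray hit: the classic explaining-away effect in a common-effect structure.

P(cosmic-ray hit | anomaly flag) ≈ 0.1176; P(cosmic-ray hit | anomaly flag, real transient source) ≈ 0.0442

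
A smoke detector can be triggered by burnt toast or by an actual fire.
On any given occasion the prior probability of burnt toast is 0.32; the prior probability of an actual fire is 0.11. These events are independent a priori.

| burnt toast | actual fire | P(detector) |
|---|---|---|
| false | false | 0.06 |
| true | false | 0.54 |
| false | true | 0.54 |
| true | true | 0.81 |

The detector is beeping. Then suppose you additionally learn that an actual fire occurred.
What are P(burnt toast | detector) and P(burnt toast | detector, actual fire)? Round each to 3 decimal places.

P(detector) = 0.06×0.68×0.89 + 0.54×0.68×0.11 + 0.54×0.32×0.89 + 0.81×0.32×0.11 = 0.036312 + 0.040392 + 0.153792 + 0.028512 = 0.259008
Of this, 0.182304 comes from 0.153792 + 0.028512 (the burnt toast=true cases).
So P(burnt toast | detector) = 0.182304/0.259008 ≈ 0.704.

With the extra evidence:
P(detector | actual fire) = 0.54×0.68 + 0.81×0.32 = 0.367200 + 0.259200 = 0.626400
The burnt toast-present share is 0.81×0.32 = 0.259200.
So P(burnt toast | detector, actual fire) = 0.259200/0.626400 ≈ 0.414.
— actual fire explains away the evidence for burnt toast.

P(burnt toast | detector) ≈ 0.704; P(burnt toast | detector, actual fire) ≈ 0.414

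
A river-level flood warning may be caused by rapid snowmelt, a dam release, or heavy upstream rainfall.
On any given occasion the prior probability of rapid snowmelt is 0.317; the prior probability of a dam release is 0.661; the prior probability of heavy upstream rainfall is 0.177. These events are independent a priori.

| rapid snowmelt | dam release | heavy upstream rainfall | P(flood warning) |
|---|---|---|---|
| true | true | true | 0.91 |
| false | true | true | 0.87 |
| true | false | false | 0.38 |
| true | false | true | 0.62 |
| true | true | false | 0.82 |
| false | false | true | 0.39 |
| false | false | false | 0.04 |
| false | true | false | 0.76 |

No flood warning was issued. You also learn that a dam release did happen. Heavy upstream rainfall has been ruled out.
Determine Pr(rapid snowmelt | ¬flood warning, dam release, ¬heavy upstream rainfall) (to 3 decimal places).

Pr(rapid snowmelt | ¬flood warning, dam release, ¬heavy upstream rainfall) ≈ 0.258

P(¬flood warning | dam release, ¬heavy upstream rainfall) = 0.24×0.683 + 0.18×0.317 = 0.163920 + 0.057060 = 0.220980
Restricting to configurations with rapid snowmelt present: 0.18×0.317 = 0.057060.
Hence the posterior is 0.057060/0.220980 ≈ 0.258.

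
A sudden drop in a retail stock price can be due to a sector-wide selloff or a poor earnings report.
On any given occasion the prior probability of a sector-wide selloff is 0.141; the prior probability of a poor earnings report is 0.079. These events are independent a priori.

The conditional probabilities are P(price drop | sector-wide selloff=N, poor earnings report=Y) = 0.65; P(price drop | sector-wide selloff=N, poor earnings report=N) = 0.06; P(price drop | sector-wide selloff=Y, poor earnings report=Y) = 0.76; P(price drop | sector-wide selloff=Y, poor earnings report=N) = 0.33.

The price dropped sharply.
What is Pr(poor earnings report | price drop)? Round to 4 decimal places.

Pr(poor earnings report | price drop) ≈ 0.3679

P(price drop) = 0.06*0.859*0.921 + 0.65*0.859*0.079 + 0.33*0.141*0.921 + 0.76*0.141*0.079 = 0.047468 + 0.044110 + 0.042854 + 0.008466 = 0.142898
Of this, 0.052576 comes from 0.044110 + 0.008466 (the poor earnings report=true cases).
So P(poor earnings report | price drop) = 0.052576/0.142898 ≈ 0.3679.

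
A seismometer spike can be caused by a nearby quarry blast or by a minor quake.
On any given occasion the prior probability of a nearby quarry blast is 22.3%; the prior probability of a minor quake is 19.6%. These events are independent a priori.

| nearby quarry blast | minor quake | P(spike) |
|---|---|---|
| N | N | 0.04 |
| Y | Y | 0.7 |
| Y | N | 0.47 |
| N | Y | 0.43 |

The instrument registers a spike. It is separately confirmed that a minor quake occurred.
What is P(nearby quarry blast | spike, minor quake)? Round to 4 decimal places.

By total probability over both values of nearby quarry blast:
  P(spike | minor quake) = 0.43·0.777 + 0.7·0.223
        = 0.334110 + 0.156100 = 0.490210
Configurations with nearby quarry blast contribute 0.156100, so
  P(nearby quarry blast | spike, minor quake) = 0.156100 / 0.490210 ≈ 0.3184

P(nearby quarry blast | spike, minor quake) ≈ 0.3184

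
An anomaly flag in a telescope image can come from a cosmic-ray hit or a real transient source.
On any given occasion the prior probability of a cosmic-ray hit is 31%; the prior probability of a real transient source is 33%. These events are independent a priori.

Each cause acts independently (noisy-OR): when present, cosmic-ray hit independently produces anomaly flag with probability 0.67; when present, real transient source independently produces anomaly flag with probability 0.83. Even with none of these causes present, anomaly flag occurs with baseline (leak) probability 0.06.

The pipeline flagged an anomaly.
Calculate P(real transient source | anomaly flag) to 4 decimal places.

Under noisy-OR, P(anomaly flag | causes) = 1 − (1−0.06)·∏(1−qᵢ) over the active causes.
Numerator (weight on configurations with real transient source): 0.191314 + 0.096905 = 0.288219
Normalizer over all consistent configurations: 0.06*0.69*0.67 + 0.8402*0.69*0.33 + 0.6898*0.31*0.67 + 0.947266*0.31*0.33 = 0.459228
P(real transient source | anomaly flag) = 0.288219/0.459228 ≈ 0.6276

P(real transient source | anomaly flag) ≈ 0.6276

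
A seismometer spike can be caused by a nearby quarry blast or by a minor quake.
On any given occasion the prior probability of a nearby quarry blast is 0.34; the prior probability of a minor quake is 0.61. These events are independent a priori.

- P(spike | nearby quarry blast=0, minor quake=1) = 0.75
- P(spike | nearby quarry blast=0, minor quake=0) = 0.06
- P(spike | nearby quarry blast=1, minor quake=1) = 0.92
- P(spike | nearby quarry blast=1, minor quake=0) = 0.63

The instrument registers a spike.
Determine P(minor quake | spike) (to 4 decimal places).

P(minor quake | spike) ≈ 0.8327

By total probability over the 4 (nearby quarry blast, minor quake) configurations:
  P(spike) = 0.06×0.66×0.39 + 0.75×0.66×0.61 + 0.63×0.34×0.39 + 0.92×0.34×0.61
        = 0.015444 + 0.301950 + 0.083538 + 0.190808 = 0.591740
The terms with minor quake present sum to 0.492758, so
  P(minor quake | spike) = 0.492758 / 0.591740 ≈ 0.8327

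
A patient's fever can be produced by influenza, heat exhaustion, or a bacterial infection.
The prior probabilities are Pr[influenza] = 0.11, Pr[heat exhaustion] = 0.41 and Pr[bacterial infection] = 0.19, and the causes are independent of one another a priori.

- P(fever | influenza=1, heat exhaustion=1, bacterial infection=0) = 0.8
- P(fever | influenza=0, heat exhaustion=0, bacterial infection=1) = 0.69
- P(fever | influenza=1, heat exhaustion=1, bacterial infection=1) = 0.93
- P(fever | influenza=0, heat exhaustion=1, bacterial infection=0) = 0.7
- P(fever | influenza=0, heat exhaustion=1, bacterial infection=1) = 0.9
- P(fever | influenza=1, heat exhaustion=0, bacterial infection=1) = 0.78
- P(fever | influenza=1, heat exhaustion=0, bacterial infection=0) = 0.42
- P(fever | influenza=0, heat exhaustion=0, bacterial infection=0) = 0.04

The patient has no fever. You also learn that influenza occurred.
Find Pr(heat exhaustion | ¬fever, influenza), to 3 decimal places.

P(¬fever | influenza) = 0.58·0.59·0.81 + 0.22·0.59·0.19 + 0.2·0.41·0.81 + 0.07·0.41·0.19 = 0.277182 + 0.024662 + 0.066420 + 0.005453 = 0.373717
Restricting to configurations with heat exhaustion present: 0.066420 + 0.005453 = 0.071873.
So P(heat exhaustion | ¬fever, influenza) = 0.071873/0.373717 ≈ 0.192.

Pr(heat exhaustion | ¬fever, influenza) ≈ 0.192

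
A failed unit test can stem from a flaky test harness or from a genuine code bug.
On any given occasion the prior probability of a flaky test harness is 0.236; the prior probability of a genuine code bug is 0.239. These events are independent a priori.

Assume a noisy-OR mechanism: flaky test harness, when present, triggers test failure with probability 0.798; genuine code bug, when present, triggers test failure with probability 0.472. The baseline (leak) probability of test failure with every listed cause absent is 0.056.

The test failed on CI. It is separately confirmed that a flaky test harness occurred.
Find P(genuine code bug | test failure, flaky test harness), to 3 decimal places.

Under noisy-OR, P(test failure | causes) = 1 − (1−0.056)·∏(1−qᵢ) over the active causes.
P(test failure | flaky test harness) = 0.809312×0.761 + 0.899317×0.239 = 0.615886 + 0.214937 = 0.830823
Restricting to configurations with genuine code bug present: 0.899317×0.239 = 0.214937.
Hence the posterior is 0.214937/0.830823 ≈ 0.259.

P(genuine code bug | test failure, flaky test harness) ≈ 0.259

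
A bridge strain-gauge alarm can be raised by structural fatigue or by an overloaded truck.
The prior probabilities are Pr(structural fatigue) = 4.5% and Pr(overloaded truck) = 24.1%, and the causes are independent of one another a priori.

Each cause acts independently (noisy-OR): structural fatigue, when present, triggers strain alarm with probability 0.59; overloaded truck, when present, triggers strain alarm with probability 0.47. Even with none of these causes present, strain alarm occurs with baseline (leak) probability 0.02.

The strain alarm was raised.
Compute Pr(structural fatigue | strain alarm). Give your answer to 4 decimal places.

Pr(structural fatigue | strain alarm) ≈ 0.1880

Under noisy-OR, P(strain alarm | causes) = 1 − (1−0.02)·∏(1−qᵢ) over the active causes.
Enumerate the 4 (structural fatigue, overloaded truck) configurations and weight by the priors:
  P(strain alarm) = 0.02·0.955·0.759 + 0.4806·0.955·0.241 + 0.5982·0.045·0.759 + 0.787046·0.045·0.241
        = 0.014497 + 0.110612 + 0.020432 + 0.008536 = 0.154077
The terms with structural fatigue present sum to 0.028968, so
  P(structural fatigue | strain alarm) = 0.028968 / 0.154077 ≈ 0.1880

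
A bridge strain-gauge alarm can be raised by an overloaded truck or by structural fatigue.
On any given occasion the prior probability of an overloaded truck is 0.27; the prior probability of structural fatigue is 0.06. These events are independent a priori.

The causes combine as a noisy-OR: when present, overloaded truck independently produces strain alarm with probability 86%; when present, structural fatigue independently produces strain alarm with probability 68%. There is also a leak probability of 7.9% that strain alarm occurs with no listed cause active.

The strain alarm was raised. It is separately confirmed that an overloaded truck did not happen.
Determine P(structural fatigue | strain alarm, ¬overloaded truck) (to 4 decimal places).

Under noisy-OR, P(strain alarm | causes) = 1 − (1−0.079)·∏(1−qᵢ) over the active causes.
Enumerate both values of structural fatigue and weight by the priors:
  P(strain alarm | ¬overloaded truck) = 0.079×0.94 + 0.70528×0.06
        = 0.074260 + 0.042317 = 0.116577
Configurations with structural fatigue contribute 0.042317, so
  P(structural fatigue | strain alarm, ¬overloaded truck) = 0.042317 / 0.116577 ≈ 0.3630

P(structural fatigue | strain alarm, ¬overloaded truck) ≈ 0.3630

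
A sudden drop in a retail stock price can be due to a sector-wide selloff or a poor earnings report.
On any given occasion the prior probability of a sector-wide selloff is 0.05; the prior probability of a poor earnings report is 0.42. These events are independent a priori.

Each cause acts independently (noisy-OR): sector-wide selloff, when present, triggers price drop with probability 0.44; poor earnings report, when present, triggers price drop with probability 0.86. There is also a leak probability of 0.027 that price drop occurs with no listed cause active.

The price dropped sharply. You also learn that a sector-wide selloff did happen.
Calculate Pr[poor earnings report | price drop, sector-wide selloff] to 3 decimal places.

Pr[poor earnings report | price drop, sector-wide selloff] ≈ 0.595

Under noisy-OR, P(price drop | causes) = 1 − (1−0.027)·∏(1−qᵢ) over the active causes.
Numerator (weight on configurations with poor earnings report): 0.923717·0.42 = 0.387961
Denominator P(price drop | sector-wide selloff): 0.45512·0.58 + 0.923717·0.42 = 0.651931
Posterior = 0.387961 / 0.651931 ≈ 0.595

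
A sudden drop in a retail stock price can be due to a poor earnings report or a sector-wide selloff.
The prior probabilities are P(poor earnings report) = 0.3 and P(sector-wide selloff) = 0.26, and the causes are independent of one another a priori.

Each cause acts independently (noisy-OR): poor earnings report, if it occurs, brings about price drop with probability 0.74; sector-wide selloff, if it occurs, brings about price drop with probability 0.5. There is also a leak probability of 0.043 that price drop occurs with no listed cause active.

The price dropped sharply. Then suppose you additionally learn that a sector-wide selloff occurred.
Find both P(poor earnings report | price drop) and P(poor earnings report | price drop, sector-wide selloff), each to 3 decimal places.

Under noisy-OR, P(price drop | causes) = 1 − (1−0.043)·∏(1−qᵢ) over the active causes.
Weight on poor earnings report=true, given the evidence: 0.166762 + 0.068296 = 0.235058
Normalizer over all consistent configurations: 0.043·0.7·0.74 + 0.5215·0.7·0.26 + 0.75118·0.3·0.74 + 0.87559·0.3·0.26 = 0.352245
Posterior = 0.235058 / 0.352245 ≈ 0.667

With the extra evidence:
Sum P(price drop|·) weighted by the priors over both values of poor earnings report:
  P(price drop | sector-wide selloff) = 0.5215·0.7 + 0.87559·0.3
        = 0.365050 + 0.262677 = 0.627727
The terms with poor earnings report present sum to 0.262677, so
  P(poor earnings report | price drop, sector-wide selloff) = 0.262677 / 0.627727 ≈ 0.418
— sector-wide selloff explains away the evidence for poor earnings report.

P(poor earnings report | price drop) ≈ 0.667; P(poor earnings report | price drop, sector-wide selloff) ≈ 0.418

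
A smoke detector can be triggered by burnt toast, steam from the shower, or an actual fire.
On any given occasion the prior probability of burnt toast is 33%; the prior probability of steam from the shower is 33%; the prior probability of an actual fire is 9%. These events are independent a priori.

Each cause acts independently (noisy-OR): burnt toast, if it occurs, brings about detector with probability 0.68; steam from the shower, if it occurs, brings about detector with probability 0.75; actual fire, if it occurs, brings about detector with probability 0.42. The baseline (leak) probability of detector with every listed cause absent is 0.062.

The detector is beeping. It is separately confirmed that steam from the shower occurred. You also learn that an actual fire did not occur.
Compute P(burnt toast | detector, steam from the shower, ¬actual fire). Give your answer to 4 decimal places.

Under noisy-OR, P(detector | causes) = 1 − (1−0.062)·∏(1−qᵢ) over the active causes.
By total probability over both values of burnt toast:
  P(detector | steam from the shower, ¬actual fire) = 0.7655·0.67 + 0.92496·0.33
        = 0.512885 + 0.305237 = 0.818122
The terms with burnt toast present sum to 0.305237, so
  P(burnt toast | detector, steam from the shower, ¬actual fire) = 0.305237 / 0.818122 ≈ 0.3731

P(burnt toast | detector, steam from the shower, ¬actual fire) ≈ 0.3731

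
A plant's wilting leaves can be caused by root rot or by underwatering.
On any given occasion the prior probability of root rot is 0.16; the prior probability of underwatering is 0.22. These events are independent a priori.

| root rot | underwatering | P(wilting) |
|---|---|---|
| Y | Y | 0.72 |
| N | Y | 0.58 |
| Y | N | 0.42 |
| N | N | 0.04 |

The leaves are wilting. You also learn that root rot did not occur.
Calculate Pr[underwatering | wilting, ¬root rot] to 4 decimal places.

By total probability over both values of underwatering:
  P(wilting | ¬root rot) = 0.04×0.78 + 0.58×0.22
        = 0.031200 + 0.127600 = 0.158800
Keeping only the underwatering-present terms gives 0.127600, so
  P(underwatering | wilting, ¬root rot) = 0.127600 / 0.158800 ≈ 0.8035

Pr[underwatering | wilting, ¬root rot] ≈ 0.8035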